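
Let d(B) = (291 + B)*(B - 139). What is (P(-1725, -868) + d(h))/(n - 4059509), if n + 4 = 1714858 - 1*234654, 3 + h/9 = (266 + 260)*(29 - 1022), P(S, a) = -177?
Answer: -22097642814567/2579309 ≈ -8.5673e+6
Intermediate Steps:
h = -4700889 (h = -27 + 9*((266 + 260)*(29 - 1022)) = -27 + 9*(526*(-993)) = -27 + 9*(-522318) = -27 - 4700862 = -4700889)
n = 1480200 (n = -4 + (1714858 - 1*234654) = -4 + (1714858 - 234654) = -4 + 1480204 = 1480200)
d(B) = (-139 + B)*(291 + B) (d(B) = (291 + B)*(-139 + B) = (-139 + B)*(291 + B))
(P(-1725, -868) + d(h))/(n - 4059509) = (-177 + (-40449 + (-4700889)**2 + 152*(-4700889)))/(1480200 - 4059509) = (-177 + (-40449 + 22098357390321 - 714535128))/(-2579309) = (-177 + 22097642814744)*(-1/2579309) = 22097642814567*(-1/2579309) = -22097642814567/2579309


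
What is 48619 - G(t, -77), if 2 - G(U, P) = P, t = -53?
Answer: 48540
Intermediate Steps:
G(U, P) = 2 - P
48619 - G(t, -77) = 48619 - (2 - 1*(-77)) = 48619 - (2 + 77) = 48619 - 1*79 = 48619 - 79 = 48540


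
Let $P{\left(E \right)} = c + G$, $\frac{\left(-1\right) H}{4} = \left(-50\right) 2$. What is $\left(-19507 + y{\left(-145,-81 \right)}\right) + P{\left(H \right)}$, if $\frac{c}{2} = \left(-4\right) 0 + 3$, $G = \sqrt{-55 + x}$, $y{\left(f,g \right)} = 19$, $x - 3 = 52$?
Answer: $-19482$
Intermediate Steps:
$x = 55$ ($x = 3 + 52 = 55$)
$G = 0$ ($G = \sqrt{-55 + 55} = \sqrt{0} = 0$)
$c = 6$ ($c = 2 \left(\left(-4\right) 0 + 3\right) = 2 \left(0 + 3\right) = 2 \cdot 3 = 6$)
$H = 400$ ($H = - 4 \left(\left(-50\right) 2\right) = \left(-4\right) \left(-100\right) = 400$)
$P{\left(E \right)} = 6$ ($P{\left(E \right)} = 6 + 0 = 6$)
$\left(-19507 + y{\left(-145,-81 \right)}\right) + P{\left(H \right)} = \left(-19507 + 19\right) + 6 = -19488 + 6 = -19482$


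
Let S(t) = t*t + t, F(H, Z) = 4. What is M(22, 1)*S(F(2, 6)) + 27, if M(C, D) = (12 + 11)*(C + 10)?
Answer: 14747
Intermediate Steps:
S(t) = t + t**2 (S(t) = t**2 + t = t + t**2)
M(C, D) = 230 + 23*C (M(C, D) = 23*(10 + C) = 230 + 23*C)
M(22, 1)*S(F(2, 6)) + 27 = (230 + 23*22)*(4*(1 + 4)) + 27 = (230 + 506)*(4*5) + 27 = 736*20 + 27 = 14720 + 27 = 14747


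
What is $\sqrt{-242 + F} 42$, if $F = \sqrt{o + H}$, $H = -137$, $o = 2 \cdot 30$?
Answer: $42 \sqrt{-242 + i \sqrt{77}} \approx 11.844 + 653.47 i$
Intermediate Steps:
$o = 60$
$F = i \sqrt{77}$ ($F = \sqrt{60 - 137} = \sqrt{-77} = i \sqrt{77} \approx 8.775 i$)
$\sqrt{-242 + F} 42 = \sqrt{-242 + i \sqrt{77}} \cdot 42 = 42 \sqrt{-242 + i \sqrt{77}}$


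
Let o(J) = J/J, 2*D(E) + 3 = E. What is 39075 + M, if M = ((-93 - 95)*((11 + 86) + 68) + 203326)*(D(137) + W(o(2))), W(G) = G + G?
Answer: 11928189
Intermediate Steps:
D(E) = -3/2 + E/2
o(J) = 1
W(G) = 2*G
M = 11889114 (M = ((-93 - 95)*((11 + 86) + 68) + 203326)*((-3/2 + (1/2)*137) + 2*1) = (-188*(97 + 68) + 203326)*((-3/2 + 137/2) + 2) = (-188*165 + 203326)*(67 + 2) = (-31020 + 203326)*69 = 172306*69 = 11889114)
39075 + M = 39075 + 11889114 = 11928189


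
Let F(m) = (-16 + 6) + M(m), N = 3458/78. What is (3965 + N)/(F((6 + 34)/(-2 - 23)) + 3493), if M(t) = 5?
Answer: 3007/2616 ≈ 1.1495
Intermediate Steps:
N = 133/3 (N = 3458*(1/78) = 133/3 ≈ 44.333)
F(m) = -5 (F(m) = (-16 + 6) + 5 = -10 + 5 = -5)
(3965 + N)/(F((6 + 34)/(-2 - 23)) + 3493) = (3965 + 133/3)/(-5 + 3493) = (12028/3)/3488 = (12028/3)*(1/3488) = 3007/2616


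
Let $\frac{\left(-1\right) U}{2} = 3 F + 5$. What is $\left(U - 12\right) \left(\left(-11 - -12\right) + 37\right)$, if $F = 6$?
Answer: $-2204$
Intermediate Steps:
$U = -46$ ($U = - 2 \left(3 \cdot 6 + 5\right) = - 2 \left(18 + 5\right) = \left(-2\right) 23 = -46$)
$\left(U - 12\right) \left(\left(-11 - -12\right) + 37\right) = \left(-46 - 12\right) \left(\left(-11 - -12\right) + 37\right) = - 58 \left(\left(-11 + 12\right) + 37\right) = - 58 \left(1 + 37\right) = \left(-58\right) 38 = -2204$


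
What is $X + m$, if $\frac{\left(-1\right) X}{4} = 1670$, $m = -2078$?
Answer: $-8758$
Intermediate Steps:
$X = -6680$ ($X = \left(-4\right) 1670 = -6680$)
$X + m = -6680 - 2078 = -8758$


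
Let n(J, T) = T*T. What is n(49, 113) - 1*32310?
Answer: -19541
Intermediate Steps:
n(J, T) = T²
n(49, 113) - 1*32310 = 113² - 1*32310 = 12769 - 32310 = -19541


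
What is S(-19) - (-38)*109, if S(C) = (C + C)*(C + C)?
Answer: 5586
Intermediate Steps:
S(C) = 4*C² (S(C) = (2*C)*(2*C) = 4*C²)
S(-19) - (-38)*109 = 4*(-19)² - (-38)*109 = 4*361 - 1*(-4142) = 1444 + 4142 = 5586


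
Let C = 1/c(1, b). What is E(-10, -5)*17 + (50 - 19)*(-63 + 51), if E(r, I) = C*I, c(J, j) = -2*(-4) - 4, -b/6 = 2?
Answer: -1573/4 ≈ -393.25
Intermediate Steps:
b = -12 (b = -6*2 = -12)
c(J, j) = 4 (c(J, j) = 8 - 4 = 4)
C = ¼ (C = 1/4 = ¼ ≈ 0.25000)
E(r, I) = I/4
E(-10, -5)*17 + (50 - 19)*(-63 + 51) = ((¼)*(-5))*17 + (50 - 19)*(-63 + 51) = -5/4*17 + 31*(-12) = -85/4 - 372 = -1573/4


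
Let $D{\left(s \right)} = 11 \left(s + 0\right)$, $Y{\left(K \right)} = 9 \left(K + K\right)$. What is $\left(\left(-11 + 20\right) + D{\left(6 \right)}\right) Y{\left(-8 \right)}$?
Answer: $-10800$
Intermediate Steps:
$Y{\left(K \right)} = 18 K$ ($Y{\left(K \right)} = 9 \cdot 2 K = 18 K$)
$D{\left(s \right)} = 11 s$
$\left(\left(-11 + 20\right) + D{\left(6 \right)}\right) Y{\left(-8 \right)} = \left(\left(-11 + 20\right) + 11 \cdot 6\right) 18 \left(-8\right) = \left(9 + 66\right) \left(-144\right) = 75 \left(-144\right) = -10800$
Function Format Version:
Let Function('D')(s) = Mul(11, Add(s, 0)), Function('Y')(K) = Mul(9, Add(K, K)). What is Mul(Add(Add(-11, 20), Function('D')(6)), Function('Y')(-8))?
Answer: -10800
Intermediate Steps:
Function('Y')(K) = Mul(18, K) (Function('Y')(K) = Mul(9, Mul(2, K)) = Mul(18, K))
Function('D')(s) = Mul(11, s)
Mul(Add(Add(-11, 20), Function('D')(6)), Function('Y')(-8)) = Mul(Add(Add(-11, 20), Mul(11, 6)), Mul(18, -8)) = Mul(Add(9, 66), -144) = Mul(75, -144) = -10800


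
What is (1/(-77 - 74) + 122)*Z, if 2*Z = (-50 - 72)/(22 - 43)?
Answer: 1123681/3171 ≈ 354.36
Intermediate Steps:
Z = 61/21 (Z = ((-50 - 72)/(22 - 43))/2 = (-122/(-21))/2 = (-122*(-1/21))/2 = (1/2)*(122/21) = 61/21 ≈ 2.9048)
(1/(-77 - 74) + 122)*Z = (1/(-77 - 74) + 122)*(61/21) = (1/(-151) + 122)*(61/21) = (-1/151 + 122)*(61/21) = (18421/151)*(61/21) = 1123681/3171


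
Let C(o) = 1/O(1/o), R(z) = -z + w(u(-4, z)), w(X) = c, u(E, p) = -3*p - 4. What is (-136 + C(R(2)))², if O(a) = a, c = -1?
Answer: 19321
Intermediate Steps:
u(E, p) = -4 - 3*p
w(X) = -1
R(z) = -1 - z (R(z) = -z - 1 = -1 - z)
C(o) = o (C(o) = 1/(1/o) = o)
(-136 + C(R(2)))² = (-136 + (-1 - 1*2))² = (-136 + (-1 - 2))² = (-136 - 3)² = (-139)² = 19321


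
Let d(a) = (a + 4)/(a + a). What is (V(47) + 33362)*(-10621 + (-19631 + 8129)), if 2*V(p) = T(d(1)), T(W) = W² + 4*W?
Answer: -5905978203/8 ≈ -7.3825e+8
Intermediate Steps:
d(a) = (4 + a)/(2*a) (d(a) = (4 + a)/((2*a)) = (4 + a)*(1/(2*a)) = (4 + a)/(2*a))
V(p) = 65/8 (V(p) = (((½)*(4 + 1)/1)*(4 + (½)*(4 + 1)/1))/2 = (((½)*1*5)*(4 + (½)*1*5))/2 = (5*(4 + 5/2)/2)/2 = ((5/2)*(13/2))/2 = (½)*(65/4) = 65/8)
(V(47) + 33362)*(-10621 + (-19631 + 8129)) = (65/8 + 33362)*(-10621 + (-19631 + 8129)) = 266961*(-10621 - 11502)/8 = (266961/8)*(-22123) = -5905978203/8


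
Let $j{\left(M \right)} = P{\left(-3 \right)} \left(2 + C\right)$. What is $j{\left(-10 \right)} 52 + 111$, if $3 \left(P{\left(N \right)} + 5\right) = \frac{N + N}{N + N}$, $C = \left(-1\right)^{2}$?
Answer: $-617$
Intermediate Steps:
$C = 1$
$P{\left(N \right)} = - \frac{14}{3}$ ($P{\left(N \right)} = -5 + \frac{\left(N + N\right) \frac{1}{N + N}}{3} = -5 + \frac{2 N \frac{1}{2 N}}{3} = -5 + \frac{1}{3} \cdot 1 = -5 + \frac{1}{3} = - \frac{14}{3}$)
$j{\left(M \right)} = -14$ ($j{\left(M \right)} = - \frac{14 \left(2 + 1\right)}{3} = \left(- \frac{14}{3}\right) 3 = -14$)
$j{\left(-10 \right)} 52 + 111 = \left(-14\right) 52 + 111 = -728 + 111 = -617$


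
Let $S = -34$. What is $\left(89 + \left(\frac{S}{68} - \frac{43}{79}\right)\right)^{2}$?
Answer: $\frac{193126609}{24964} \approx 7736.2$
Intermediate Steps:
$\left(89 + \left(\frac{S}{68} - \frac{43}{79}\right)\right)^{2} = \left(89 - \left(\frac{1}{2} + \frac{43}{79}\right)\right)^{2} = \left(89 - \frac{165}{158}\right)^{2} = \left(\frac{13897}{158}\right)^{2} = \frac{193126609}{24964}$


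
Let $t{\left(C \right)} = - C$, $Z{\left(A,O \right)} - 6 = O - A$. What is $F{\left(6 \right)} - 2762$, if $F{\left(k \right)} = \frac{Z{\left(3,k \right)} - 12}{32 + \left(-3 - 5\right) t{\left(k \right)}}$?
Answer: $- \frac{220963}{80} \approx -2762.0$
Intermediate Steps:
$Z{\left(A,O \right)} = 6 + O - A$ ($Z{\left(A,O \right)} = 6 - \left(A - O\right) = 6 + O - A$)
$F{\left(k \right)} = \frac{-9 + k}{32 + 8 k}$ ($F{\left(k \right)} = \frac{\left(6 + k - 3\right) - 12}{32 + \left(-3 - 5\right) \left(- k\right)} = \frac{\left(6 + k - 3\right) - 12}{32 - 8 \left(- k\right)} = \frac{\left(3 + k\right) - 12}{32 + 8 k} = \frac{-9 + k}{32 + 8 k}$)
$F{\left(6 \right)} - 2762 = \frac{-9 + 6}{8 \left(4 + 6\right)} - 2762 = \frac{1}{8} \cdot \frac{1}{10} \left(-3\right) - 2762 = - \frac{3}{80} - 2762 = - \frac{220963}{80}$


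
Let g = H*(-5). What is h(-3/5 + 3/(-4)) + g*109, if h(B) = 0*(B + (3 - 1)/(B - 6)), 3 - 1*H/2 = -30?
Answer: -35970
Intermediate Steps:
H = 66 (H = 6 - 2*(-30) = 6 + 60 = 66)
g = -330 (g = 66*(-5) = -330)
h(B) = 0 (h(B) = 0*(B + 2/(-6 + B)) = 0)
h(-3/5 + 3/(-4)) + g*109 = 0 - 330*109 = 0 - 35970 = -35970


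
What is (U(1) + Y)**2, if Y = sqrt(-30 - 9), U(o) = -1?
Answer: (1 - I*sqrt(39))**2 ≈ -38.0 - 12.49*I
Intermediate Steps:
Y = I*sqrt(39) (Y = sqrt(-39) = I*sqrt(39) ≈ 6.245*I)
(U(1) + Y)**2 = (-1 + I*sqrt(39))**2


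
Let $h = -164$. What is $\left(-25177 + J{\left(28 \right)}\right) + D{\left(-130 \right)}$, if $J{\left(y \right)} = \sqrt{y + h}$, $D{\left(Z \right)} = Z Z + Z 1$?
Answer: $-8407 + 2 i \sqrt{34} \approx -8407.0 + 11.662 i$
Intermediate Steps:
$D{\left(Z \right)} = Z + Z^{2}$ ($D{\left(Z \right)} = Z^{2} + Z = Z + Z^{2}$)
$J{\left(y \right)} = \sqrt{-164 + y}$ ($J{\left(y \right)} = \sqrt{y - 164} = \sqrt{-164 + y}$)
$\left(-25177 + J{\left(28 \right)}\right) + D{\left(-130 \right)} = \left(-25177 + \sqrt{-164 + 28}\right) - 130 \left(1 - 130\right) = \left(-25177 + \sqrt{-136}\right) - -16770 = \left(-25177 + 2 i \sqrt{34}\right) + 16770 = -8407 + 2 i \sqrt{34}$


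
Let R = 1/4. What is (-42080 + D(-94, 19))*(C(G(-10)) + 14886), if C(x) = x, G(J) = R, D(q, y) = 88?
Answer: -625103410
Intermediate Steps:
R = 1/4 ≈ 0.25000
G(J) = 1/4
(-42080 + D(-94, 19))*(C(G(-10)) + 14886) = (-42080 + 88)*(1/4 + 14886) = -41992*59545/4 = -625103410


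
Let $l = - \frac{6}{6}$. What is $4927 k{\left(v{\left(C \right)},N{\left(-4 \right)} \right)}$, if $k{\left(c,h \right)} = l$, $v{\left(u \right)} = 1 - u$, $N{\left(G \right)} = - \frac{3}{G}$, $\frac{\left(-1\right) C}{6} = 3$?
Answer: $-4927$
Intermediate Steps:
$C = -18$ ($C = \left(-6\right) 3 = -18$)
$l = -1$ ($l = \left(-6\right) \frac{1}{6} = -1$)
$k{\left(c,h \right)} = -1$
$4927 k{\left(v{\left(C \right)},N{\left(-4 \right)} \right)} = 4927 \left(-1\right) = -4927$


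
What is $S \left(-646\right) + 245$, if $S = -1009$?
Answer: $652059$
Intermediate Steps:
$S \left(-646\right) + 245 = \left(-1009\right) \left(-646\right) + 245 = 651814 + 245 = 652059$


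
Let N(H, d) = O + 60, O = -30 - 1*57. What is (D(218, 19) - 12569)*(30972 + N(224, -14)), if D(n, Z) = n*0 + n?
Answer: -382201695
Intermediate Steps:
O = -87 (O = -30 - 57 = -87)
D(n, Z) = n (D(n, Z) = 0 + n = n)
N(H, d) = -27 (N(H, d) = -87 + 60 = -27)
(D(218, 19) - 12569)*(30972 + N(224, -14)) = (218 - 12569)*(30972 - 27) = -12351*30945 = -382201695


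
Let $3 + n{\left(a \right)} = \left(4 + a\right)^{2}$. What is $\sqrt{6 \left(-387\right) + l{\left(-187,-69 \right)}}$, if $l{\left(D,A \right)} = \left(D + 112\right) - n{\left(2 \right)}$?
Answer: $9 i \sqrt{30} \approx 49.295 i$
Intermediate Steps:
$n{\left(a \right)} = -3 + \left(4 + a\right)^{2}$
$l{\left(D,A \right)} = 79 + D$ ($l{\left(D,A \right)} = \left(D + 112\right) - \left(-3 + \left(4 + 2\right)^{2}\right) = \left(112 + D\right) - \left(-3 + 6^{2}\right) = \left(112 + D\right) - \left(-3 + 36\right) = \left(112 + D\right) - 33 = 79 + D$)
$\sqrt{6 \left(-387\right) + l{\left(-187,-69 \right)}} = \sqrt{6 \left(-387\right) + \left(79 - 187\right)} = \sqrt{-2322 - 108} = \sqrt{-2430} = 9 i \sqrt{30}$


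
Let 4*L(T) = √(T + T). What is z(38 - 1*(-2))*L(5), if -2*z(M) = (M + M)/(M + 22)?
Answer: -5*√10/31 ≈ -0.51005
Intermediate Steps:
z(M) = -M/(22 + M) (z(M) = -(M + M)/(2*(M + 22)) = -2*M/(2*(22 + M)) = -M/(22 + M))
L(T) = √2*√T/4 (L(T) = √(T + T)/4 = √(2*T)/4 = (√2*√T)/4 = √2*√T/4)
z(38 - 1*(-2))*L(5) = (-(38 - 1*(-2))/(22 + (38 - 1*(-2))))*(√2*√5/4) = (-(38 + 2)/(22 + (38 + 2)))*(√10/4) = (-1*40/(22 + 40))*(√10/4) = (-1*40/62)*(√10/4) = (-1*40*1/62)*(√10/4) = -5*√10/31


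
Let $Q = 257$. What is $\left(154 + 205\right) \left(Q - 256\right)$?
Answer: $359$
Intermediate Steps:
$\left(154 + 205\right) \left(Q - 256\right) = \left(154 + 205\right) \left(257 - 256\right) = 359 \cdot 1 = 359$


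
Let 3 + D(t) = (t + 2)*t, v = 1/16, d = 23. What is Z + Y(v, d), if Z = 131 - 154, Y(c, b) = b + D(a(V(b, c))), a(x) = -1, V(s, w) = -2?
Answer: -4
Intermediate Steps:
v = 1/16 ≈ 0.062500
D(t) = -3 + t*(2 + t) (D(t) = -3 + (t + 2)*t = -3 + (2 + t)*t = -3 + t*(2 + t))
Y(c, b) = -4 + b (Y(c, b) = b + (-3 + (-1)**2 + 2*(-1)) = b + (-3 + 1 - 2) = b - 4 = -4 + b)
Z = -23
Z + Y(v, d) = -23 + (-4 + 23) = -23 + 19 = -4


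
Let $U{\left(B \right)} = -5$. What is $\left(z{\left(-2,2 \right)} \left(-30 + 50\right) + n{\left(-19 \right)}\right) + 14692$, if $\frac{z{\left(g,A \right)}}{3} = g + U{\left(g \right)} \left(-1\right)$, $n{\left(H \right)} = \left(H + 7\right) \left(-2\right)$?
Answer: $14896$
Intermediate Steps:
$n{\left(H \right)} = -14 - 2 H$ ($n{\left(H \right)} = \left(7 + H\right) \left(-2\right) = -14 - 2 H$)
$z{\left(g,A \right)} = 15 + 3 g$ ($z{\left(g,A \right)} = 3 \left(g - -5\right) = 3 \left(g + 5\right) = 3 \left(5 + g\right) = 15 + 3 g$)
$\left(z{\left(-2,2 \right)} \left(-30 + 50\right) + n{\left(-19 \right)}\right) + 14692 = \left(\left(15 + 3 \left(-2\right)\right) \left(-30 + 50\right) - -24\right) + 14692 = \left(\left(15 - 6\right) 20 + \left(-14 + 38\right)\right) + 14692 = \left(9 \cdot 20 + 24\right) + 14692 = \left(180 + 24\right) + 14692 = 204 + 14692 = 14896$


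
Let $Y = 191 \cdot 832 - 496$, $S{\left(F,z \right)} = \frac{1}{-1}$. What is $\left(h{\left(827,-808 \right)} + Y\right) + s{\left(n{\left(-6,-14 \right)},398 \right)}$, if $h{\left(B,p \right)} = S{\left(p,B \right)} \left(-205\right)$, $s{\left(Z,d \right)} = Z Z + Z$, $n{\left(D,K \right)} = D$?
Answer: $158651$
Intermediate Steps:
$S{\left(F,z \right)} = -1$
$s{\left(Z,d \right)} = Z + Z^{2}$ ($s{\left(Z,d \right)} = Z^{2} + Z = Z + Z^{2}$)
$h{\left(B,p \right)} = 205$ ($h{\left(B,p \right)} = \left(-1\right) \left(-205\right) = 205$)
$Y = 158416$ ($Y = 158912 - 496 = 158416$)
$\left(h{\left(827,-808 \right)} + Y\right) + s{\left(n{\left(-6,-14 \right)},398 \right)} = \left(205 + 158416\right) - 6 \left(1 - 6\right) = 158621 - -30 = 158621 + 30 = 158651$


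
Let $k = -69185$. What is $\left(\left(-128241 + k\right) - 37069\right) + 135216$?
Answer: $-99279$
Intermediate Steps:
$\left(\left(-128241 + k\right) - 37069\right) + 135216 = \left(\left(-128241 - 69185\right) - 37069\right) + 135216 = \left(-197426 - 37069\right) + 135216 = -234495 + 135216 = -99279$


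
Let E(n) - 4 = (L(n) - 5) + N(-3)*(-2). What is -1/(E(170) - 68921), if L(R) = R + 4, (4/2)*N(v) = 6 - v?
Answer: 1/68757 ≈ 1.4544e-5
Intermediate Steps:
N(v) = 3 - v/2 (N(v) = (6 - v)/2 = 3 - v/2)
L(R) = 4 + R
E(n) = -6 + n (E(n) = 4 + (((4 + n) - 5) + (3 - ½*(-3))*(-2)) = 4 + ((-1 + n) + (3 + 3/2)*(-2)) = 4 + ((-1 + n) + (9/2)*(-2)) = 4 + ((-1 + n) - 9) = 4 + (-10 + n) = -6 + n)
-1/(E(170) - 68921) = -1/((-6 + 170) - 68921) = -1/(164 - 68921) = -1/(-68757) = -1*(-1/68757) = 1/68757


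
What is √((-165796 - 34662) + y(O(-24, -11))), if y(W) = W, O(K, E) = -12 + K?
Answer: I*√200494 ≈ 447.77*I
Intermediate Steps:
√((-165796 - 34662) + y(O(-24, -11))) = √((-165796 - 34662) + (-12 - 24)) = √(-200458 - 36) = √(-200494) = I*√200494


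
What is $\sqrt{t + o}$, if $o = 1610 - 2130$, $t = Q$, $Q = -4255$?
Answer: $5 i \sqrt{191} \approx 69.101 i$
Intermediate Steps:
$t = -4255$
$o = -520$
$\sqrt{t + o} = \sqrt{-4255 - 520} = \sqrt{-4775} = 5 i \sqrt{191}$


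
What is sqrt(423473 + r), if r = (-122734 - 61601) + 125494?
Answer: 2*sqrt(91158) ≈ 603.85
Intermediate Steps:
r = -58841 (r = -184335 + 125494 = -58841)
sqrt(423473 + r) = sqrt(423473 - 58841) = sqrt(364632) = 2*sqrt(91158)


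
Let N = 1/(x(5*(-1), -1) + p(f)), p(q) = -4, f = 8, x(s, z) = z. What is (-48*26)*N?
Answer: 1248/5 ≈ 249.60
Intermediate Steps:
N = -1/5 (N = 1/(-1 - 4) = 1/(-5) = -1/5 ≈ -0.20000)
(-48*26)*N = -48*26*(-1/5) = -1248*(-1/5) = 1248/5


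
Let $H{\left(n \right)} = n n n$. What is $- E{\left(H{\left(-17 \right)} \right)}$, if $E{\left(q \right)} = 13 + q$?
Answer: $4900$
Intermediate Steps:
$H{\left(n \right)} = n^{3}$ ($H{\left(n \right)} = n^{2} n = n^{3}$)
$- E{\left(H{\left(-17 \right)} \right)} = - (13 + \left(-17\right)^{3}) = - (13 - 4913) = \left(-1\right) \left(-4900\right) = 4900$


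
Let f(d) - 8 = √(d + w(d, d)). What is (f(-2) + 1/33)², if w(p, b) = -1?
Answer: 66958/1089 + 530*I*√3/33 ≈ 61.486 + 27.818*I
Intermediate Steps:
f(d) = 8 + √(-1 + d) (f(d) = 8 + √(d - 1) = 8 + √(-1 + d))
(f(-2) + 1/33)² = ((8 + √(-1 - 2)) + 1/33)² = ((8 + √(-3)) + 1/33)² = ((8 + I*√3) + 1/33)² = (265/33 + I*√3)²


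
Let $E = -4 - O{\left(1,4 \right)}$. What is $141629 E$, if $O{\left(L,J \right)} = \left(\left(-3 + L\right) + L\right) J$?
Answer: $0$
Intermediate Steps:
$O{\left(L,J \right)} = J \left(-3 + 2 L\right)$ ($O{\left(L,J \right)} = \left(-3 + 2 L\right) J = J \left(-3 + 2 L\right)$)
$E = 0$ ($E = -4 - 4 \left(-3 + 2 \cdot 1\right) = -4 - 4 \left(-3 + 2\right) = -4 - 4 \left(-1\right) = -4 - -4 = -4 + 4 = 0$)
$141629 E = 141629 \cdot 0 = 0$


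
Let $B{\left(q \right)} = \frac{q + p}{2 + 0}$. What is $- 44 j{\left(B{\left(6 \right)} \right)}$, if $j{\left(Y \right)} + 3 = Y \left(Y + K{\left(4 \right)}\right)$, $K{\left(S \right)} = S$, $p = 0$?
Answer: $-792$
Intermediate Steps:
$B{\left(q \right)} = \frac{q}{2}$ ($B{\left(q \right)} = \frac{q + 0}{2 + 0} = \frac{q}{2}$)
$j{\left(Y \right)} = -3 + Y \left(4 + Y\right)$ ($j{\left(Y \right)} = -3 + Y \left(Y + 4\right) = -3 + Y \left(4 + Y\right)$)
$- 44 j{\left(B{\left(6 \right)} \right)} = - 44 \left(-3 + \left(\frac{1}{2} \cdot 6\right)^{2} + 4 \cdot \frac{1}{2} \cdot 6\right) = - 44 \left(-3 + 3^{2} + 4 \cdot 3\right) = - 44 \left(-3 + 9 + 12\right) = \left(-44\right) 18 = -792$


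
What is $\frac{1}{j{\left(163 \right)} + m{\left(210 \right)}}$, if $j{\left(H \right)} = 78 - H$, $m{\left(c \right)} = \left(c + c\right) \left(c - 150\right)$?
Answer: $\frac{1}{25115} \approx 3.9817 \cdot 10^{-5}$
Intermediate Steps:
$m{\left(c \right)} = 2 c \left(-150 + c\right)$
$\frac{1}{j{\left(163 \right)} + m{\left(210 \right)}} = \frac{1}{\left(78 - 163\right) + 2 \cdot 210 \left(-150 + 210\right)} = \frac{1}{\left(78 - 163\right) + 2 \cdot 210 \cdot 60} = \frac{1}{-85 + 25200} = \frac{1}{25115}$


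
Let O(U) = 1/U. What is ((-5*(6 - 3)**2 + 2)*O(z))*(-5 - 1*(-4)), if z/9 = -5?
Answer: -43/45 ≈ -0.95556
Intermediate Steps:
z = -45 (z = 9*(-5) = -45)
((-5*(6 - 3)**2 + 2)*O(z))*(-5 - 1*(-4)) = ((-5*(6 - 3)**2 + 2)/(-45))*(-5 - 1*(-4)) = ((-5*3**2 + 2)*(-1/45))*(-5 + 4) = ((-5*9 + 2)*(-1/45))*(-1) = ((-45 + 2)*(-1/45))*(-1) = -43*(-1/45)*(-1) = (43/45)*(-1) = -43/45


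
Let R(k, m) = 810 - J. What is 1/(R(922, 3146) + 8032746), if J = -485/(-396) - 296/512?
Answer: 6336/50900606719 ≈ 1.2448e-7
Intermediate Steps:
J = 4097/6336 (J = -485*(-1/396) - 296*1/512 = 485/396 - 37/64 = 4097/6336 ≈ 0.64662)
R(k, m) = 5128063/6336 (R(k, m) = 810 - 1*4097/6336 = 810 - 4097/6336 = 5128063/6336)
1/(R(922, 3146) + 8032746) = 1/(5128063/6336 + 8032746) = 1/(50900606719/6336) = 6336/50900606719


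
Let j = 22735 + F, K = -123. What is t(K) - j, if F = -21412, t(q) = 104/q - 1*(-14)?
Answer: -161111/123 ≈ -1309.8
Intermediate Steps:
t(q) = 14 + 104/q (t(q) = 104/q + 14 = 14 + 104/q)
j = 1323 (j = 22735 - 21412 = 1323)
t(K) - j = (14 + 104/(-123)) - 1*1323 = (14 + 104*(-1/123)) - 1323 = (14 - 104/123) - 1323 = 1618/123 - 1323 = -161111/123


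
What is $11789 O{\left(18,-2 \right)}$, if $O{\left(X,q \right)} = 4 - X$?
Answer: $-165046$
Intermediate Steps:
$11789 O{\left(18,-2 \right)} = 11789 \left(4 - 18\right) = 11789 \left(-14\right) = -165046$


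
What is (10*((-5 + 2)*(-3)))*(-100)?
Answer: -9000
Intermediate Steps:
(10*((-5 + 2)*(-3)))*(-100) = (10*(-3*(-3)))*(-100) = (10*9)*(-100) = 90*(-100) = -9000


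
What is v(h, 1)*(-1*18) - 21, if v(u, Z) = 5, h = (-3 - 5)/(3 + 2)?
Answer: -111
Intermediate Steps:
h = -8/5 ≈ -1.6000
v(h, 1)*(-1*18) - 21 = 5*(-1*18) - 21 = 5*(-18) - 21 = -90 - 21 = -111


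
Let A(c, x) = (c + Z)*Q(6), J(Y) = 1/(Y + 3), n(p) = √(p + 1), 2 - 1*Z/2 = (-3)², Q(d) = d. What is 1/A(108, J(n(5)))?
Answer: 1/564 ≈ 0.0017731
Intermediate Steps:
Z = -14 (Z = 4 - 2*(-3)² = 4 - 2*9 = 4 - 18 = -14)
n(p) = √(1 + p)
J(Y) = 1/(3 + Y)
A(c, x) = -84 + 6*c (A(c, x) = (c - 14)*6 = (-14 + c)*6 = -84 + 6*c)
1/A(108, J(n(5))) = 1/(-84 + 6*108) = 1/(-84 + 648) = 1/564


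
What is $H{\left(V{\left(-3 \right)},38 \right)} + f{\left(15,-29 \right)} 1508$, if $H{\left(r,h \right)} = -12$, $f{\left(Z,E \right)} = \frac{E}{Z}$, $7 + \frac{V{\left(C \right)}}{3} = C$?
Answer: $- \frac{43912}{15} \approx -2927.5$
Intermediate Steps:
$V{\left(C \right)} = -21 + 3 C$
$H{\left(V{\left(-3 \right)},38 \right)} + f{\left(15,-29 \right)} 1508 = -12 + - \frac{29}{15} \cdot 1508 = -12 + \left(-29\right) \frac{1}{15} \cdot 1508 = -12 - \frac{43732}{15} = - \frac{43912}{15}$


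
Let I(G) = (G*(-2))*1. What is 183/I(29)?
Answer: -183/58 ≈ -3.1552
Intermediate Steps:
I(G) = -2*G (I(G) = -2*G*1 = -2*G)
183/I(29) = 183/((-2*29)) = 183/(-58) = 183*(-1/58) = -183/58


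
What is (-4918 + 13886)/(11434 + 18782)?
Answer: 1121/3777 ≈ 0.29680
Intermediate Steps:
(-4918 + 13886)/(11434 + 18782) = 8968/30216 = 8968*(1/30216) = 1121/3777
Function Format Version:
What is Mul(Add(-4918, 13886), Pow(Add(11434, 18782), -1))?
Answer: Rational(1121, 3777) ≈ 0.29680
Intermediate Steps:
Mul(Add(-4918, 13886), Pow(Add(11434, 18782), -1)) = Mul(8968, Pow(30216, -1)) = Mul(8968, Rational(1, 30216)) = Rational(1121, 3777)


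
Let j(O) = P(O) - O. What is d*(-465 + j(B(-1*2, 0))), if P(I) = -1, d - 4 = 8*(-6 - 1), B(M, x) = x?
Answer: 24232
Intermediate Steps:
d = -52 (d = 4 + 8*(-6 - 1) = 4 + 8*(-7) = 4 - 56 = -52)
j(O) = -1 - O
d*(-465 + j(B(-1*2, 0))) = -52*(-465 + (-1 - 1*0)) = -52*(-465 + (-1 + 0)) = -52*(-465 - 1) = -52*(-466) = 24232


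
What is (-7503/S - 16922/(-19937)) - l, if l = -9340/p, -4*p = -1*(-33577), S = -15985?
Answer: 2198841770337/10700753014265 ≈ 0.20548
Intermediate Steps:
p = -33577/4 (p = -(-1)*(-33577)/4 = -1/4*33577 = -33577/4 ≈ -8394.3)
l = 37360/33577 (l = -9340/(-33577/4) = -9340*(-4/33577) = 37360/33577 ≈ 1.1127)
(-7503/S - 16922/(-19937)) - l = (-7503/(-15985) - 16922/(-19937)) - 1*37360/33577 = (-7503*(-1/15985) - 16922*(-1/19937)) - 37360/33577 = (7503/15985 + 16922/19937) - 37360/33577 = 420085481/318692945 - 37360/33577 = 2198841770337/10700753014265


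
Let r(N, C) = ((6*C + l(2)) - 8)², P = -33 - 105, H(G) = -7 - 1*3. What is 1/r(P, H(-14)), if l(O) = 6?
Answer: 1/3844 ≈ 0.00026015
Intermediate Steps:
H(G) = -10 (H(G) = -7 - 3 = -10)
P = -138
r(N, C) = (-2 + 6*C)² (r(N, C) = ((6*C + 6) - 8)² = ((6 + 6*C) - 8)² = (-2 + 6*C)²)
1/r(P, H(-14)) = 1/(4*(-1 + 3*(-10))²) = 1/(4*(-1 - 30)²) = 1/(4*(-31)²) = 1/(4*961) = 1/3844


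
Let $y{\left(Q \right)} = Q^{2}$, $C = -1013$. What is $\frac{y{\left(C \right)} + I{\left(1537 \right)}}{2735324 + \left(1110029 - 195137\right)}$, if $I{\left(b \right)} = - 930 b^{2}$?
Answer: $- \frac{2195977001}{3650216} \approx -601.6$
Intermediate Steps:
$\frac{y{\left(C \right)} + I{\left(1537 \right)}}{2735324 + \left(1110029 - 195137\right)} = \frac{\left(-1013\right)^{2} - 930 \cdot 1537^{2}}{2735324 + \left(1110029 - 195137\right)} = \frac{1026169 - 2197003170}{2735324 + \left(1110029 - 195137\right)} = \frac{1026169 - 2197003170}{2735324 + 914892} = - \frac{2195977001}{3650216}$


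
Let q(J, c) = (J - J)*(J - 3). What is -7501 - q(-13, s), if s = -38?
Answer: -7501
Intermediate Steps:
q(J, c) = 0 (q(J, c) = 0*(-3 + J) = 0)
-7501 - q(-13, s) = -7501 - 1*0 = -7501 + 0 = -7501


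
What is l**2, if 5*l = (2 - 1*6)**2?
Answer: 256/25 ≈ 10.240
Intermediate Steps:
l = 16/5 (l = (2 - 1*6)**2/5 = (2 - 6)**2/5 = (1/5)*(-4)**2 = (1/5)*16 = 16/5 ≈ 3.2000)
l**2 = (16/5)**2 = 256/25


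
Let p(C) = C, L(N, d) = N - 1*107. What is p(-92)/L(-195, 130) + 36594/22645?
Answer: 6567364/3419395 ≈ 1.9206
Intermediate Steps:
L(N, d) = -107 + N (L(N, d) = N - 107 = -107 + N)
p(-92)/L(-195, 130) + 36594/22645 = -92/(-107 - 195) + 36594/22645 = -92/(-302) + 36594*(1/22645) = -92*(-1/302) + 36594/22645 = 46/151 + 36594/22645 = 6567364/3419395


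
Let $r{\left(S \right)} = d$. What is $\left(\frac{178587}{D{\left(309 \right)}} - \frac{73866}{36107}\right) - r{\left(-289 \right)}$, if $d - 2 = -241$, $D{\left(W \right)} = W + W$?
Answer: $\frac{3911889245}{7438042} \approx 525.93$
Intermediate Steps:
$D{\left(W \right)} = 2 W$
$d = -239$ ($d = 2 - 241 = -239$)
$r{\left(S \right)} = -239$
$\left(\frac{178587}{D{\left(309 \right)}} - \frac{73866}{36107}\right) - r{\left(-289 \right)} = \left(\frac{178587}{2 \cdot 309} - \frac{73866}{36107}\right) - -239 = \left(\frac{178587}{618} - \frac{73866}{36107}\right) + 239 = \left(178587 \cdot \frac{1}{618} - \frac{73866}{36107}\right) + 239 = \left(\frac{59529}{206} - \frac{73866}{36107}\right) + 239 = \frac{2134197207}{7438042} + 239 = \frac{3911889245}{7438042}$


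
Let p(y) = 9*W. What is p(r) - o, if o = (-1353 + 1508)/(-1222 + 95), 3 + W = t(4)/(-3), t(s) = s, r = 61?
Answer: -43798/1127 ≈ -38.862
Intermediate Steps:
W = -13/3 (W = -3 + 4/(-3) = -3 + 4*(-⅓) = -3 - 4/3 = -13/3 ≈ -4.3333)
o = -155/1127 (o = 155/(-1127) = 155*(-1/1127) = -155/1127 ≈ -0.13753)
p(y) = -39 (p(y) = 9*(-13/3) = -39)
p(r) - o = -39 - 1*(-155/1127) = -39 + 155/1127 = -43798/1127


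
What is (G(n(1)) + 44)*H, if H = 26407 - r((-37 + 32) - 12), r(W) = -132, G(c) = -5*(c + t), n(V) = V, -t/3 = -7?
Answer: -1751574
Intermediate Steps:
t = 21 (t = -3*(-7) = 21)
G(c) = -105 - 5*c (G(c) = -5*(c + 21) = -5*(21 + c) = -105 - 5*c)
H = 26539 (H = 26407 - 1*(-132) = 26407 + 132 = 26539)
(G(n(1)) + 44)*H = ((-105 - 5*1) + 44)*26539 = ((-105 - 5) + 44)*26539 = (-110 + 44)*26539 = -66*26539 = -1751574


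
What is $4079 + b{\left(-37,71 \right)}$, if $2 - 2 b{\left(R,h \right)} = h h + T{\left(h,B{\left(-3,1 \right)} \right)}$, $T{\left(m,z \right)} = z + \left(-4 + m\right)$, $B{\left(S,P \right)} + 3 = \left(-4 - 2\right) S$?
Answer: $\frac{3037}{2} \approx 1518.5$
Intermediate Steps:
$B{\left(S,P \right)} = -3 - 6 S$ ($B{\left(S,P \right)} = -3 + \left(-4 - 2\right) S = -3 - 6 S$)
$T{\left(m,z \right)} = -4 + m + z$
$b{\left(R,h \right)} = - \frac{9}{2} - \frac{h}{2} - \frac{h^{2}}{2}$ ($b{\left(R,h \right)} = 1 - \frac{h h - \left(-11 - h\right)}{2} = 1 - \frac{h^{2} + \left(-4 + h + \left(-3 + 18\right)\right)}{2} = 1 - \frac{h^{2} + \left(-4 + h + 15\right)}{2} = 1 - \frac{h^{2} + \left(11 + h\right)}{2} = 1 - \frac{11 + h + h^{2}}{2} = 1 - \left(\frac{11}{2} + \frac{h}{2} + \frac{h^{2}}{2}\right) = - \frac{9}{2} - \frac{h}{2} - \frac{h^{2}}{2}$)
$4079 + b{\left(-37,71 \right)} = 4079 - \left(40 + \frac{5041}{2}\right) = 4079 - \frac{5121}{2} = \frac{3037}{2}$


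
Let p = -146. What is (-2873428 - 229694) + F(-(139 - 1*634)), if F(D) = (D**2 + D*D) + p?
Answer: -2613218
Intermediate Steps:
F(D) = -146 + 2*D**2 (F(D) = (D**2 + D*D) - 146 = (D**2 + D**2) - 146 = 2*D**2 - 146 = -146 + 2*D**2)
(-2873428 - 229694) + F(-(139 - 1*634)) = (-2873428 - 229694) + (-146 + 2*(-(139 - 1*634))**2) = -3103122 + (-146 + 2*(-(139 - 634))**2) = -3103122 + (-146 + 2*(-1*(-495))**2) = -3103122 + (-146 + 2*495**2) = -3103122 + (-146 + 2*245025) = -3103122 + (-146 + 490050) = -3103122 + 489904 = -2613218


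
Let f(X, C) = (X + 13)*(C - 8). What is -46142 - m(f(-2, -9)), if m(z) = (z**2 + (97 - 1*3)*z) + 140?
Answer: -63673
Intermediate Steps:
f(X, C) = (-8 + C)*(13 + X) (f(X, C) = (13 + X)*(-8 + C) = (-8 + C)*(13 + X))
m(z) = 140 + z**2 + 94*z (m(z) = (z**2 + (97 - 3)*z) + 140 = (z**2 + 94*z) + 140 = 140 + z**2 + 94*z)
-46142 - m(f(-2, -9)) = -46142 - (140 + (-104 - 8*(-2) + 13*(-9) - 9*(-2))**2 + 94*(-104 - 8*(-2) + 13*(-9) - 9*(-2))) = -46142 - (140 + (-104 + 16 - 117 + 18)**2 + 94*(-104 + 16 - 117 + 18)) = -46142 - (140 + (-187)**2 + 94*(-187)) = -46142 - (140 + 34969 - 17578) = -46142 - 1*17531 = -46142 - 17531 = -63673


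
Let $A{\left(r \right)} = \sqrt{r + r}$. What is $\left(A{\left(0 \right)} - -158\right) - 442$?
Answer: $-284$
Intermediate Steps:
$A{\left(r \right)} = \sqrt{2} \sqrt{r}$ ($A{\left(r \right)} = \sqrt{2 r} = \sqrt{2} \sqrt{r}$)
$\left(A{\left(0 \right)} - -158\right) - 442 = \left(\sqrt{2} \sqrt{0} - -158\right) - 442 = \left(\sqrt{2} \cdot 0 + 158\right) - 442 = \left(0 + 158\right) - 442 = 158 - 442 = -284$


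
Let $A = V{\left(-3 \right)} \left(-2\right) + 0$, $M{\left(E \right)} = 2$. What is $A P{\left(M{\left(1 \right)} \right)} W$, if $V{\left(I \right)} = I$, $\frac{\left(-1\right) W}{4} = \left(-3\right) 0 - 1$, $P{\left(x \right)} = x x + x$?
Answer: $144$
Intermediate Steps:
$P{\left(x \right)} = x + x^{2}$ ($P{\left(x \right)} = x^{2} + x = x + x^{2}$)
$W = 4$ ($W = - 4 \left(\left(-3\right) 0 - 1\right) = - 4 \left(0 - 1\right) = \left(-4\right) \left(-1\right) = 4$)
$A = 6$ ($A = \left(-3\right) \left(-2\right) + 0 = 6 + 0 = 6$)
$A P{\left(M{\left(1 \right)} \right)} W = 6 \cdot 2 \left(1 + 2\right) 4 = 6 \cdot 2 \cdot 3 \cdot 4 = 6 \cdot 6 \cdot 4 = 36 \cdot 4 = 144$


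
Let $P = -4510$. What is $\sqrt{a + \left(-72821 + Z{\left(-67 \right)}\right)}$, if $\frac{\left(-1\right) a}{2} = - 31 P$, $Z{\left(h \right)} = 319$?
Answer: $i \sqrt{352122} \approx 593.4 i$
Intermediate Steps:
$a = -279620$ ($a = - 2 \left(\left(-31\right) \left(-4510\right)\right) = \left(-2\right) 139810 = -279620$)
$\sqrt{a + \left(-72821 + Z{\left(-67 \right)}\right)} = \sqrt{-279620 + \left(-72821 + 319\right)} = \sqrt{-279620 - 72502} = \sqrt{-352122} = i \sqrt{352122}$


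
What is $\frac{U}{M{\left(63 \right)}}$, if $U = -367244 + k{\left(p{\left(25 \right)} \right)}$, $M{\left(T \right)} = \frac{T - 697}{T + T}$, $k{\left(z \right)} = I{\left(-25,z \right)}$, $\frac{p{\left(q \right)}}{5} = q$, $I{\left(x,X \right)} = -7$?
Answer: $\frac{23136813}{317} \approx 72987.0$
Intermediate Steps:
$p{\left(q \right)} = 5 q$
$k{\left(z \right)} = -7$
$M{\left(T \right)} = \frac{-697 + T}{2 T}$
$U = -367251$ ($U = -367244 - 7 = -367251$)
$\frac{U}{M{\left(63 \right)}} = - \frac{367251}{\frac{1}{2} \cdot \frac{1}{63} \left(-697 + 63\right)} = - \frac{367251}{\frac{1}{2} \cdot \frac{1}{63} \left(-634\right)} = - \frac{367251}{- \frac{317}{63}} = \left(-367251\right) \left(- \frac{63}{317}\right) = \frac{23136813}{317}$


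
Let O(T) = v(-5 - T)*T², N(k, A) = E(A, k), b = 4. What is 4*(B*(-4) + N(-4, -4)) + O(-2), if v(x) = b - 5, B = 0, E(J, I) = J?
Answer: -20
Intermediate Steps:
N(k, A) = A
v(x) = -1 (v(x) = 4 - 5 = -1)
O(T) = -T²
4*(B*(-4) + N(-4, -4)) + O(-2) = 4*(0*(-4) - 4) - 1*(-2)² = 4*(0 - 4) - 1*4 = 4*(-4) - 4 = -16 - 4 = -20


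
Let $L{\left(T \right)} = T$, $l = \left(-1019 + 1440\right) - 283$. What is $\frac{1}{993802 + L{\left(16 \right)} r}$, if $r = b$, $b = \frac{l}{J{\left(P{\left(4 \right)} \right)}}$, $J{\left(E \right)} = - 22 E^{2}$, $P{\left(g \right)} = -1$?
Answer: $\frac{11}{10930718} \approx 1.0063 \cdot 10^{-6}$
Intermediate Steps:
$l = 138$ ($l = 421 - 283 = 138$)
$b = - \frac{69}{11}$ ($b = \frac{138}{\left(-22\right) \left(-1\right)^{2}} = \frac{138}{\left(-22\right) 1} = \frac{138}{-22} = 138 \left(- \frac{1}{22}\right) = - \frac{69}{11} \approx -6.2727$)
$r = - \frac{69}{11} \approx -6.2727$
$\frac{1}{993802 + L{\left(16 \right)} r} = \frac{1}{993802 + 16 \left(- \frac{69}{11}\right)} = \frac{1}{993802 - \frac{1104}{11}} = \frac{1}{\frac{10930718}{11}} = \frac{11}{10930718}$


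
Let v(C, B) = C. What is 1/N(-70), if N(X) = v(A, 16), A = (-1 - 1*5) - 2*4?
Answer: -1/14 ≈ -0.071429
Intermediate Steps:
A = -14 (A = (-1 - 5) - 8 = -6 - 8 = -14)
N(X) = -14
1/N(-70) = 1/(-14) = -1/14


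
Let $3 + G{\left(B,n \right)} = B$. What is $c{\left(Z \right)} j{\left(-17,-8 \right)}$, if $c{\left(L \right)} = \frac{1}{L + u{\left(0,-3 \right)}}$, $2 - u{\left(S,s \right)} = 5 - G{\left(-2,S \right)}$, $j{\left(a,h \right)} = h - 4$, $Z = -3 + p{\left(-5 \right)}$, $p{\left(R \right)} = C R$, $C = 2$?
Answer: $\frac{4}{7} \approx 0.57143$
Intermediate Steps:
$p{\left(R \right)} = 2 R$
$G{\left(B,n \right)} = -3 + B$
$Z = -13$ ($Z = -3 + 2 \left(-5\right) = -3 - 10 = -13$)
$j{\left(a,h \right)} = -4 + h$ ($j{\left(a,h \right)} = h - 4 = -4 + h$)
$u{\left(S,s \right)} = -8$ ($u{\left(S,s \right)} = 2 - \left(5 - \left(-3 - 2\right)\right) = 2 - \left(5 - -5\right) = 2 - \left(5 + 5\right) = 2 - 10 = -8$)
$c{\left(L \right)} = \frac{1}{-8 + L}$ ($c{\left(L \right)} = \frac{1}{L - 8} = \frac{1}{-8 + L}$)
$c{\left(Z \right)} j{\left(-17,-8 \right)} = \frac{-4 - 8}{-8 - 13} = \frac{1}{-21} \left(-12\right) = \left(- \frac{1}{21}\right) \left(-12\right) = \frac{4}{7}$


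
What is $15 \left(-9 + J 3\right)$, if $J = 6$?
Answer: $135$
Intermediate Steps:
$15 \left(-9 + J 3\right) = 15 \left(-9 + 6 \cdot 3\right) = 15 \left(-9 + 18\right) = 15 \cdot 9 = 135$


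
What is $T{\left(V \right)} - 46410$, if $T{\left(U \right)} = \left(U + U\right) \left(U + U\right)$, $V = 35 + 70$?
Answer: $-2310$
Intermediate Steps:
$V = 105$
$T{\left(U \right)} = 4 U^{2}$ ($T{\left(U \right)} = 2 U 2 U = 4 U^{2}$)
$T{\left(V \right)} - 46410 = 4 \cdot 105^{2} - 46410 = 4 \cdot 11025 - 46410 = 44100 - 46410 = -2310$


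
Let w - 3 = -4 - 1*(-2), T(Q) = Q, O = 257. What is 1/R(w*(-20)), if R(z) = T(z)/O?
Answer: -257/20 ≈ -12.850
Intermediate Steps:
w = 1 (w = 3 + (-4 - 1*(-2)) = 3 + (-4 + 2) = 3 - 2 = 1)
R(z) = z/257
1/R(w*(-20)) = 1/((1*(-20))/257) = 1/((1/257)*(-20)) = 1/(-20/257) = -257/20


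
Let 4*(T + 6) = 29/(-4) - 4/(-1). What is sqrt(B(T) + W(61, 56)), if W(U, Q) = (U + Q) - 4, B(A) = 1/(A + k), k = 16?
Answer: sqrt(49881)/21 ≈ 10.635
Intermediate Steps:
T = -109/16 (T = -6 + (29/(-4) - 4/(-1))/4 = -6 + (29*(-1/4) - 4*(-1))/4 = -6 + (-29/4 + 4)/4 = -6 + (1/4)*(-13/4) = -6 - 13/16 = -109/16 ≈ -6.8125)
B(A) = 1/(16 + A) (B(A) = 1/(A + 16) = 1/(16 + A))
W(U, Q) = -4 + Q + U (W(U, Q) = (Q + U) - 4 = -4 + Q + U)
sqrt(B(T) + W(61, 56)) = sqrt(1/(16 - 109/16) + (-4 + 56 + 61)) = sqrt(1/(147/16) + 113) = sqrt(16/147 + 113) = sqrt(16627/147) = sqrt(49881)/21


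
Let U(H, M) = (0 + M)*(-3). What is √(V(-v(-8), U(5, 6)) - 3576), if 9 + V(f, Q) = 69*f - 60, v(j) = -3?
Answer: 3*I*√382 ≈ 58.634*I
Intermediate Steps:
U(H, M) = -3*M (U(H, M) = M*(-3) = -3*M)
V(f, Q) = -69 + 69*f (V(f, Q) = -9 + (69*f - 60) = -9 + (-60 + 69*f) = -69 + 69*f)
√(V(-v(-8), U(5, 6)) - 3576) = √((-69 + 69*(-1*(-3))) - 3576) = √((-69 + 69*3) - 3576) = √((-69 + 207) - 3576) = √(138 - 3576) = √(-3438) = 3*I*√382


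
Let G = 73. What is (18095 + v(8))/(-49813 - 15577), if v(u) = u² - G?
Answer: -9043/32695 ≈ -0.27659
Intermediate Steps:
v(u) = -73 + u² (v(u) = u² - 1*73 = u² - 73 = -73 + u²)
(18095 + v(8))/(-49813 - 15577) = (18095 + (-73 + 8²))/(-49813 - 15577) = (18095 + (-73 + 64))/(-65390) = (18095 - 9)*(-1/65390) = 18086*(-1/65390) = -9043/32695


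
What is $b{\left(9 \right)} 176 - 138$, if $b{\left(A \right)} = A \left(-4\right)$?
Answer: $-6474$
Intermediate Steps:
$b{\left(A \right)} = - 4 A$
$b{\left(9 \right)} 176 - 138 = \left(-4\right) 9 \cdot 176 - 138 = \left(-36\right) 176 - 138 = -6336 - 138 = -6474$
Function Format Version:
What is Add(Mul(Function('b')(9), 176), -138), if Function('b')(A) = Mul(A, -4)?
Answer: -6474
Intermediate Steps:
Function('b')(A) = Mul(-4, A)
Add(Mul(Function('b')(9), 176), -138) = Add(Mul(Mul(-4, 9), 176), -138) = Add(Mul(-36, 176), -138) = Add(-6336, -138) = -6474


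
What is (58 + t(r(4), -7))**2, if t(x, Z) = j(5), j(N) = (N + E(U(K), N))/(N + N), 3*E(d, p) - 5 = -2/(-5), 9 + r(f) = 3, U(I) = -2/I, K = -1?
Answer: 2152089/625 ≈ 3443.3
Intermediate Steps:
r(f) = -6 (r(f) = -9 + 3 = -6)
E(d, p) = 9/5 (E(d, p) = 5/3 + (-2/(-5))/3 = 5/3 + (-2*(-1/5))/3 = 5/3 + (1/3)*(2/5) = 5/3 + 2/15 = 9/5)
j(N) = (9/5 + N)/(2*N) (j(N) = (N + 9/5)/(N + N) = (9/5 + N)/((2*N)) = (9/5 + N)*(1/(2*N)) = (9/5 + N)/(2*N))
t(x, Z) = 17/25 (t(x, Z) = (1/10)*(9 + 5*5)/5 = (1/10)*(1/5)*(9 + 25) = (1/10)*(1/5)*34 = 17/25)
(58 + t(r(4), -7))**2 = (58 + 17/25)**2 = (1467/25)**2 = 2152089/625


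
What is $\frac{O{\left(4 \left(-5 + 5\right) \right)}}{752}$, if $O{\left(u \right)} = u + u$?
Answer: $0$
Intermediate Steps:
$O{\left(u \right)} = 2 u$
$\frac{O{\left(4 \left(-5 + 5\right) \right)}}{752} = \frac{2 \cdot 4 \left(-5 + 5\right)}{752} = 2 \cdot 4 \cdot 0 \cdot \frac{1}{752} = 2 \cdot 0 \cdot \frac{1}{752} = 0 \cdot \frac{1}{752} = 0$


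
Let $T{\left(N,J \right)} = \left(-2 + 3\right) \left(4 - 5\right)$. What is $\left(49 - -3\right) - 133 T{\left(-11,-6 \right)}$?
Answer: $185$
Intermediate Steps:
$T{\left(N,J \right)} = -1$ ($T{\left(N,J \right)} = 1 \left(-1\right) = -1$)
$\left(49 - -3\right) - 133 T{\left(-11,-6 \right)} = \left(49 - -3\right) - -133 = \left(49 + 3\right) + 133 = 52 + 133 = 185$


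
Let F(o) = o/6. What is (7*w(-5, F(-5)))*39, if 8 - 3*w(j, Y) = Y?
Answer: 4823/6 ≈ 803.83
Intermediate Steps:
F(o) = o/6 (F(o) = o*(⅙) = o/6)
w(j, Y) = 8/3 - Y/3
(7*w(-5, F(-5)))*39 = (7*(8/3 - (-5)/18))*39 = (7*(8/3 - ⅓*(-⅚)))*39 = (7*(8/3 + 5/18))*39 = (7*(53/18))*39 = (371/18)*39 = 4823/6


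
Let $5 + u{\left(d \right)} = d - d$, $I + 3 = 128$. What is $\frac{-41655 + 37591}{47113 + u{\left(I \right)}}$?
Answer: $- \frac{1016}{11777} \approx -0.08627$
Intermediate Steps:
$I = 125$ ($I = -3 + 128 = 125$)
$u{\left(d \right)} = -5$ ($u{\left(d \right)} = -5 + \left(d - d\right) = -5 + 0 = -5$)
$\frac{-41655 + 37591}{47113 + u{\left(I \right)}} = \frac{-41655 + 37591}{47113 - 5} = - \frac{4064}{47108} = \left(-4064\right) \frac{1}{47108} = - \frac{1016}{11777}$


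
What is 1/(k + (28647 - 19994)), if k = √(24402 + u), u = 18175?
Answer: 8653/74831832 - √42577/74831832 ≈ 0.00011288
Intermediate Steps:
k = √42577 (k = √(24402 + 18175) = √42577 ≈ 206.34)
1/(k + (28647 - 19994)) = 1/(√42577 + (28647 - 19994)) = 1/(√42577 + 8653) = 1/(8653 + √42577)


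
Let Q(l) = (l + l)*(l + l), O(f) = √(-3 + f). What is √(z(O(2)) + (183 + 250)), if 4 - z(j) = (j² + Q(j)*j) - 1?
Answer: √(439 + 4*I) ≈ 20.953 + 0.09545*I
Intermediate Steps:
Q(l) = 4*l² (Q(l) = (2*l)*(2*l) = 4*l²)
z(j) = 5 - j² - 4*j³ (z(j) = 4 - ((j² + (4*j²)*j) - 1) = 4 - ((j² + 4*j³) - 1) = 4 - (-1 + j² + 4*j³) = 4 + (1 - j² - 4*j³) = 5 - j² - 4*j³)
√(z(O(2)) + (183 + 250)) = √((5 - (√(-3 + 2))² - 4*(-3 + 2)^(3/2)) + (183 + 250)) = √((5 - (√(-1))² - 4*(-I)) + 433) = √((5 - I² - 4*(-I)) + 433) = √((5 - 1*(-1) - (-4)*I) + 433) = √((5 + 1 + 4*I) + 433) = √((6 + 4*I) + 433) = √(439 + 4*I)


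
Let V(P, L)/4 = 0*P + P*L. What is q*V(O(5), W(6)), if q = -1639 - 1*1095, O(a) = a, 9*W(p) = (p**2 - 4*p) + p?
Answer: -109360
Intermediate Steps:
W(p) = -p/3 + p**2/9 (W(p) = ((p**2 - 4*p) + p)/9 = (p**2 - 3*p)/9 = -p/3 + p**2/9)
V(P, L) = 4*L*P (V(P, L) = 4*(0*P + P*L) = 4*(0 + L*P) = 4*(L*P) = 4*L*P)
q = -2734 (q = -1639 - 1095 = -2734)
q*V(O(5), W(6)) = -10936*(1/9)*6*(-3 + 6)*5 = -10936*(1/9)*6*3*5 = -10936*2*5 = -2734*40 = -109360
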